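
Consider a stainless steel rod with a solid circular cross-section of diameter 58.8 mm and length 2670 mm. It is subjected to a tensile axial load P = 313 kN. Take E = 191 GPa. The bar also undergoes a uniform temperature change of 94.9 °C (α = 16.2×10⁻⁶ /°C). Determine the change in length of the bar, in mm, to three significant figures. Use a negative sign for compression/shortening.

5.72 mm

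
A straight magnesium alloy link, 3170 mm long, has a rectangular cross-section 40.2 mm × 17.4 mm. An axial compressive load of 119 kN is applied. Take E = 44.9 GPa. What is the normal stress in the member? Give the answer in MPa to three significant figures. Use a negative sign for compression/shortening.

A = 699.5 mm².
σ = N/A = -119000/699.5 = -170.1 MPa.

-170 MPa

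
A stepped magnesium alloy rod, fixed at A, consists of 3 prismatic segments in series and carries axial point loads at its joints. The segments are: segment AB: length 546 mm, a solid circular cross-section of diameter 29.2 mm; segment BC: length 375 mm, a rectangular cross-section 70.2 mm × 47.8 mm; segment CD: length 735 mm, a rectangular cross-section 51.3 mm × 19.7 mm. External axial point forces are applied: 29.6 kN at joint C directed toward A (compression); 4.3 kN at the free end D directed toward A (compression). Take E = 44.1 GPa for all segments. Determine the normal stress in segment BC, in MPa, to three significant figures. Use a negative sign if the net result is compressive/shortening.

-10.1 MPa

Internal axial forces (sectioning from the free end, tension +): N_CD = -4.3 kN, N_BC = -33.9 kN, N_AB = -33.9 kN.
A_BC = 3356 mm².
σ_BC = N_BC/A_BC = -33900/3356 = -10.1 MPa.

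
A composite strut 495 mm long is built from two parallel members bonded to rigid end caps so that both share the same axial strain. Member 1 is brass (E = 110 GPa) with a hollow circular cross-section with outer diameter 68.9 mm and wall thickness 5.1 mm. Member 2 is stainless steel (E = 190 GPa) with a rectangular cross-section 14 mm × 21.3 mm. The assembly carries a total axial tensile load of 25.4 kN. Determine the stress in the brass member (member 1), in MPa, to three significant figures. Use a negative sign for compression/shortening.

A_1 = 1022 mm².
A_2 = 298.2 mm².
Equal strain + equilibrium ⇒ each member carries load in proportion to AE: A₁E₁ = 112400000 N, A₂E₂ = 56660000 N, ΣAE = 169100000 N.
σ₁ = P·E₁/ΣAE = 25400·110000/169100000 = 16.52 MPa.

16.5 MPa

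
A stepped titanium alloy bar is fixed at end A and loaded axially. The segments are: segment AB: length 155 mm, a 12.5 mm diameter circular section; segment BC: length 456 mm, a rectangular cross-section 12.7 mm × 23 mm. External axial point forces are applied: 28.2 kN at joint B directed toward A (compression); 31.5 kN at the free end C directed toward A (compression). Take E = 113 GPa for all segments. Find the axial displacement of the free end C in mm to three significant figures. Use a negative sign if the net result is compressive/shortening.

-1.10 mm

Internal axial forces (sectioning from the free end, tension +): N_BC = -31.5 kN, N_AB = -59.7 kN.
A_AB = 122.7 mm².
A_BC = 292.1 mm².
δ_AB = -59700·155/(122.7·113000) = -0.6673 mm
δ_BC = -31500·456/(292.1·113000) = -0.4352 mm
δ = Σδ_i = -1.102 mm.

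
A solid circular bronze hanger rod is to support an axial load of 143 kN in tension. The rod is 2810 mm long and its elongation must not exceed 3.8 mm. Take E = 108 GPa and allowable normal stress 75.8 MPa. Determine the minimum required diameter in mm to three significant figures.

49.0 mm

Required area A ≥ P/σ_allow = 143000/75.8 = 1887 mm².
For a solid circular section, d ≥ √(4A/π) = 49.01 mm.
Elongation limit: A ≥ PL/(Eδ_allow) = 143000·2810/(108000·3.8) = 979.1 mm² ⇒ d ≥ 35.31 mm.
The stress limit governs.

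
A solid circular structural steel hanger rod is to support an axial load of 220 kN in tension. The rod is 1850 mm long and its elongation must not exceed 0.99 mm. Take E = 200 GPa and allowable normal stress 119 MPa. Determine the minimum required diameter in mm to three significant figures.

51.2 mm

Required area A ≥ P/σ_allow = 220000/119 = 1849 mm².
For a solid circular section, d ≥ √(4A/π) = 48.52 mm.
Elongation limit: A ≥ PL/(Eδ_allow) = 220000·1850/(200000·0.99) = 2056 mm² ⇒ d ≥ 51.16 mm.
The elongation limit governs.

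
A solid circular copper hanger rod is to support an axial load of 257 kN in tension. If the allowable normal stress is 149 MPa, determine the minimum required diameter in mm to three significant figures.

46.9 mm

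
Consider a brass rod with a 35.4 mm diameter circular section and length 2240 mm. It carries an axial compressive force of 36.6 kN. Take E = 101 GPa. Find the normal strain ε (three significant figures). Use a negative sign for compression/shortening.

-3.68e-04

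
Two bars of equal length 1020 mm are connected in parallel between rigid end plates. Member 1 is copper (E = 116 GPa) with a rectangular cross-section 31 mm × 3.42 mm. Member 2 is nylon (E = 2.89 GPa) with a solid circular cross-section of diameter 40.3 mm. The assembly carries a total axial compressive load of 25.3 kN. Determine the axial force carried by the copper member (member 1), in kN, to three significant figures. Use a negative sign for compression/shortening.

A_1 = 106 mm².
A_2 = 1276 mm².
Equal strain + equilibrium ⇒ each member carries load in proportion to AE: A₁E₁ = 12300000 N, A₂E₂ = 3686000 N, ΣAE = 15980000 N.
F₁ = P·A₁E₁/ΣAE = -25300·12300000/15980000 = -19470 N.

-19.5 kN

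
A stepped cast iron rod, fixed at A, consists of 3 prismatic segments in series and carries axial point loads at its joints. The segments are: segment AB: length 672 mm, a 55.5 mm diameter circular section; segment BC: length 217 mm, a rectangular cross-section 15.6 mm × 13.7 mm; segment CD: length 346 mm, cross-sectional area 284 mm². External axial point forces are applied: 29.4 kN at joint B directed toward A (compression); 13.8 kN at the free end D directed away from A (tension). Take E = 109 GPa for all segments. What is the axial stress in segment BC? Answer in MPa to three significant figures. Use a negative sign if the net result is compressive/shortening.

Internal axial forces (sectioning from the free end, tension +): N_CD = 13.8 kN, N_BC = 13.8 kN, N_AB = -15.6 kN.
A_BC = 213.7 mm².
σ_BC = N_BC/A_BC = 13800/213.7 = 64.57 MPa.

64.6 MPa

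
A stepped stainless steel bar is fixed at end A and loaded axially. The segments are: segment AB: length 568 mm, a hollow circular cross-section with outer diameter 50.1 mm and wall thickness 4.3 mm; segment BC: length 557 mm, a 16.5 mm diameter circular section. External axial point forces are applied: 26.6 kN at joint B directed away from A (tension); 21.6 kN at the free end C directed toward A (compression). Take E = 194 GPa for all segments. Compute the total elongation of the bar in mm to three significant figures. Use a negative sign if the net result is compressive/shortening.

-0.266 mm

Internal axial forces (sectioning from the free end, tension +): N_BC = -21.6 kN, N_AB = 5 kN.
A_AB = 618.7 mm².
A_BC = 213.8 mm².
δ_AB = 5000·568/(618.7·194000) = 0.02366 mm
δ_BC = -21600·557/(213.8·194000) = -0.29 mm
δ = Σδ_i = -0.2664 mm.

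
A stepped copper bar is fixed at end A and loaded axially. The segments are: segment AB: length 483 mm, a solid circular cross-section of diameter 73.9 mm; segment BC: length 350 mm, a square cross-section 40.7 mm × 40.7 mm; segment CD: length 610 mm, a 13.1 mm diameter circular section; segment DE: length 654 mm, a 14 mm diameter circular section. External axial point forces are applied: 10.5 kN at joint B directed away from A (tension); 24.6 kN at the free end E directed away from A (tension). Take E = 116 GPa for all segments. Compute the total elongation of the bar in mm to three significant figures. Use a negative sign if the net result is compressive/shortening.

Internal axial forces (sectioning from the free end, tension +): N_DE = 24.6 kN, N_CD = 24.6 kN, N_BC = 24.6 kN, N_AB = 35.1 kN.
A_AB = 4289 mm².
A_BC = 1656 mm².
A_CD = 134.8 mm².
A_DE = 153.9 mm².
δ_AB = 35100·483/(4289·116000) = 0.03407 mm
δ_BC = 24600·350/(1656·116000) = 0.04481 mm
δ_CD = 24600·610/(134.8·116000) = 0.9598 mm
δ_DE = 24600·654/(153.9·116000) = 0.901 mm
δ = Σδ_i = 1.94 mm.

1.94 mm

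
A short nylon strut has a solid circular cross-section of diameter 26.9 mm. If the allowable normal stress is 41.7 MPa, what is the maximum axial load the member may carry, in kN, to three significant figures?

23.7 kN

A = 568.3 mm².
P_max = σ_allow · A = 41.7 · 568.3 = 23700 N = 23.7 kN.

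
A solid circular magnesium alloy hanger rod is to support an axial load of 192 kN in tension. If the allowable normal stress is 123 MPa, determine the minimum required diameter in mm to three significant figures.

44.6 mm

Required area A ≥ P/σ_allow = 192000/123 = 1561 mm².
For a solid circular section, d ≥ √(4A/π) = 44.58 mm.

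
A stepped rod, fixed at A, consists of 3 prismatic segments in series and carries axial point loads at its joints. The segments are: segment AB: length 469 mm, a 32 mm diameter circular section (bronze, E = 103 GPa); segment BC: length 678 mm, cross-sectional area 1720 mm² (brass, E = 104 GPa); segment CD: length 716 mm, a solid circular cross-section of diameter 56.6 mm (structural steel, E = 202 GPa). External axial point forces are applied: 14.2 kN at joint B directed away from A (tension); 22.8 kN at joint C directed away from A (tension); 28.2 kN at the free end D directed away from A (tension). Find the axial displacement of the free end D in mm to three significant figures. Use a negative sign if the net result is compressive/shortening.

Internal axial forces (sectioning from the free end, tension +): N_CD = 28.2 kN, N_BC = 51 kN, N_AB = 65.2 kN.
A_AB = 804.2 mm².
A_CD = 2516 mm².
δ_AB = 65200·469/(804.2·103000) = 0.3691 mm
δ_BC = 51000·678/(1720·104000) = 0.1933 mm
δ_CD = 28200·716/(2516·202000) = 0.03973 mm
δ = Σδ_i = 0.6022 mm.

0.602 mm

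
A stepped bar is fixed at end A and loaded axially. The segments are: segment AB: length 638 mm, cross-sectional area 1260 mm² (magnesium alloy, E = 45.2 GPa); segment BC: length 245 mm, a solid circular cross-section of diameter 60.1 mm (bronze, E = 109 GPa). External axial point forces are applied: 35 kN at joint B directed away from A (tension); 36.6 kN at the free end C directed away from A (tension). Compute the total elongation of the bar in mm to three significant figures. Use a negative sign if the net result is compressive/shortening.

0.831 mm

Internal axial forces (sectioning from the free end, tension +): N_BC = 36.6 kN, N_AB = 71.6 kN.
A_BC = 2837 mm².
δ_AB = 71600·638/(1260·45200) = 0.8021 mm
δ_BC = 36600·245/(2837·109000) = 0.029 mm
δ = Σδ_i = 0.8311 mm.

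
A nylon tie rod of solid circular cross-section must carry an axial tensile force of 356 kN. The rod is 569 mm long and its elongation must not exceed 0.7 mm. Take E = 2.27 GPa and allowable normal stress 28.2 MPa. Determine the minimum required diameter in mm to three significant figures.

Required area A ≥ P/σ_allow = 356000/28.2 = 12620 mm².
For a solid circular section, d ≥ √(4A/π) = 126.8 mm.
Elongation limit: A ≥ PL/(Eδ_allow) = 356000·569/(2270·0.7) = 127500 mm² ⇒ d ≥ 402.9 mm.
The elongation limit governs.

403 mm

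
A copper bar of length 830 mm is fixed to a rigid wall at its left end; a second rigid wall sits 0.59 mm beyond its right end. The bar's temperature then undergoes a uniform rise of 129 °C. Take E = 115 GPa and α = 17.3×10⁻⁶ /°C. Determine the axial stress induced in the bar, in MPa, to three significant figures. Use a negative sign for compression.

Free thermal expansion αLΔT = 17.3e-6 · 830 · 129 = 1.852 mm.
The walls engage after the gap closes; constrained expansion = 1.852 − 0.59 = 1.262 mm.
The walls impose strain ε = −(1.262)/830 = -1.5209e-03; σ = Eε = 115000 · -1.5209e-03 = -174.9 MPa.

-175 MPa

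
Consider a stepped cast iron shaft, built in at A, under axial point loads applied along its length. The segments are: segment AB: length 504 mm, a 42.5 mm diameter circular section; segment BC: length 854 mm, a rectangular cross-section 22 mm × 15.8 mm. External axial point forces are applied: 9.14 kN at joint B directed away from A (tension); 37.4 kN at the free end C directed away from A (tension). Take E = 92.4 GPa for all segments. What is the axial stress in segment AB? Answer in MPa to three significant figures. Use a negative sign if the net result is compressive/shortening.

32.8 MPa

Internal axial forces (sectioning from the free end, tension +): N_BC = 37.4 kN, N_AB = 46.54 kN.
A_AB = 1419 mm².
σ_AB = N_AB/A_AB = 46540/1419 = 32.81 MPa.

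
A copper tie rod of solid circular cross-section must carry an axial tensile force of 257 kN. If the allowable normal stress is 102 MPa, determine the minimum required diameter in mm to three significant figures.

Required area A ≥ P/σ_allow = 257000/102 = 2520 mm².
For a solid circular section, d ≥ √(4A/π) = 56.64 mm.

56.6 mm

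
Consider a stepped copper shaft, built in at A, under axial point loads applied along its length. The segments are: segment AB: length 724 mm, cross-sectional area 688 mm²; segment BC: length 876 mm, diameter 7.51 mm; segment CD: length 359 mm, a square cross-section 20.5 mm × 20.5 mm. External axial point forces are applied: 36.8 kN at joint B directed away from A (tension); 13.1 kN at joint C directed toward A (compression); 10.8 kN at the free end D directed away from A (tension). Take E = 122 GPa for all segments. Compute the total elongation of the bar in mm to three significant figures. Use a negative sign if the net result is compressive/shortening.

3.84e-04 mm

Internal axial forces (sectioning from the free end, tension +): N_CD = 10.8 kN, N_BC = -2.3 kN, N_AB = 34.5 kN.
A_BC = 44.3 mm².
A_CD = 420.2 mm².
δ_AB = 34500·724/(688·122000) = 0.2976 mm
δ_BC = -2300·876/(44.3·122000) = -0.3728 mm
δ_CD = 10800·359/(420.2·122000) = 0.07562 mm
δ = Σδ_i = 0.0003836 mm.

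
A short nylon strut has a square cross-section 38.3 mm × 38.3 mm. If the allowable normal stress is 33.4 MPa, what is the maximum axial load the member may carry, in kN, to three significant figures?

49.0 kN

A = 1467 mm².
P_max = σ_allow · A = 33.4 · 1467 = 48990 N = 48.99 kN.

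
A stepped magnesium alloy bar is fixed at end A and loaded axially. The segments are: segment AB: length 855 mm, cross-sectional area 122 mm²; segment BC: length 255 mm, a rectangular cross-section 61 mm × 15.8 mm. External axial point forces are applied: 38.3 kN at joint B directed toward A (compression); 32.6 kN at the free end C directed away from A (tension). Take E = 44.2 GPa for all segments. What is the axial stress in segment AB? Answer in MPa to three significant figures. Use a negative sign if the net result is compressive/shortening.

-46.7 MPa

Internal axial forces (sectioning from the free end, tension +): N_BC = 32.6 kN, N_AB = -5.7 kN.
σ_AB = N_AB/A_AB = -5700/122 = -46.72 MPa.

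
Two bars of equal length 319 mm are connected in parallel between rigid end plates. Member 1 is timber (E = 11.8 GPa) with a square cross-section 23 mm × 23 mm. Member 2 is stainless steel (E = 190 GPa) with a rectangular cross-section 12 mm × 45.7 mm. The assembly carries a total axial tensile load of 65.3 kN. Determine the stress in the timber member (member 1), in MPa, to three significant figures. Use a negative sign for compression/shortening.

6.98 MPa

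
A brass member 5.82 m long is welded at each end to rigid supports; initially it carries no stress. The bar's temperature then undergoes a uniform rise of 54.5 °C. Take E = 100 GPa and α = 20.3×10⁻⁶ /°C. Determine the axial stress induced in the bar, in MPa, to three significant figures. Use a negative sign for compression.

Free thermal expansion αLΔT = 20.3e-6 · 5820 · 54.5 = 6.439 mm.
The walls impose strain ε = −(6.439)/5820 = -1.1063e-03; σ = Eε = 100000 · -1.1063e-03 = -110.6 MPa.

-111 MPa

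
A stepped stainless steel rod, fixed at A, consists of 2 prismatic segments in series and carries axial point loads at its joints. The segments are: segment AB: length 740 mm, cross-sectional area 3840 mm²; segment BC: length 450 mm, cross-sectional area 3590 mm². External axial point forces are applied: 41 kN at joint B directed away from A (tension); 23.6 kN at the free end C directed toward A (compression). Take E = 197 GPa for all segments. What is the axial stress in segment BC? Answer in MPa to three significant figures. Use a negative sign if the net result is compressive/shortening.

Internal axial forces (sectioning from the free end, tension +): N_BC = -23.6 kN, N_AB = 17.4 kN.
σ_BC = N_BC/A_BC = -23600/3590 = -6.574 MPa.

-6.57 MPa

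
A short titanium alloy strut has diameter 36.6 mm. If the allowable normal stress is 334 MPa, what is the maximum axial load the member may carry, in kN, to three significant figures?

351 kN

A = 1052 mm².
P_max = σ_allow · A = 334 · 1052 = 351400 N = 351.4 kN.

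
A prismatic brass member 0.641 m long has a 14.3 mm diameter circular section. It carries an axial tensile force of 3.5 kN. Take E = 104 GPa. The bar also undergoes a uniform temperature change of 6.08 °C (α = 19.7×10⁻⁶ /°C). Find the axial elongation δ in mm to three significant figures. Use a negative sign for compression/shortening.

0.211 mm

A = 160.6 mm².
δ_mech = NL/(AE) = 3500·641/(160.6·104000) = 0.1343 mm.
δ_thermal = αLΔT = 19.7e-6·641·6.08 = 0.07678 mm.
δ = δ_mech + δ_thermal = 0.2111 mm.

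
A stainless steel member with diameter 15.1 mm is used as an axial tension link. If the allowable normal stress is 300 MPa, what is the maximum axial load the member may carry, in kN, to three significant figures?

A = 179.1 mm².
P_max = σ_allow · A = 300 · 179.1 = 53720 N = 53.72 kN.

53.7 kN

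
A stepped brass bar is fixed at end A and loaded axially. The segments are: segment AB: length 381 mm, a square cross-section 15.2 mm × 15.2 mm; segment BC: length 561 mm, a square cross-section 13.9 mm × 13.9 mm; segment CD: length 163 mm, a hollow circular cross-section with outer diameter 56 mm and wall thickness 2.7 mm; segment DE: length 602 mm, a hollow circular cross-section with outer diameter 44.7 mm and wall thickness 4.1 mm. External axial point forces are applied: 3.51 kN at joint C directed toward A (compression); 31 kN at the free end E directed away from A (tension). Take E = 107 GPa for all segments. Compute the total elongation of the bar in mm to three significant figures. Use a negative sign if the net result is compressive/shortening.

1.61 mm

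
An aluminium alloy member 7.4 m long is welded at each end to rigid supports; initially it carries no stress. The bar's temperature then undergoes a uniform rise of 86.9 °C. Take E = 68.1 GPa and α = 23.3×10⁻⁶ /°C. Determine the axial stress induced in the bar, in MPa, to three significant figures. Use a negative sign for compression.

-138 MPa

Free thermal expansion αLΔT = 23.3e-6 · 7400 · 86.9 = 14.98 mm.
The walls impose strain ε = −(14.98)/7400 = -2.0248e-03; σ = Eε = 68100 · -2.0248e-03 = -137.9 MPa.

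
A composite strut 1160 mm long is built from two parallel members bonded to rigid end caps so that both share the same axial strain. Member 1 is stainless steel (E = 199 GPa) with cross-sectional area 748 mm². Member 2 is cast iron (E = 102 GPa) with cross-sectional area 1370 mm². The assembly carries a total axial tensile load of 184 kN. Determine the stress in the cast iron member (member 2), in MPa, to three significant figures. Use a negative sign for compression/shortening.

65.0 MPa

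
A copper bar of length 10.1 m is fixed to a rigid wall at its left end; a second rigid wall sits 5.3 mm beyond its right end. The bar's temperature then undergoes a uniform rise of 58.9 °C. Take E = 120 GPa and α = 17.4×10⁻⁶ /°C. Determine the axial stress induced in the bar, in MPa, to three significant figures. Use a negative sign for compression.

Free thermal expansion αLΔT = 17.4e-6 · 10100 · 58.9 = 10.35 mm.
The walls engage after the gap closes; constrained expansion = 10.35 − 5.3 = 5.051 mm.
The walls impose strain ε = −(5.051)/10100 = -5.0011e-04; σ = Eε = 120000 · -5.0011e-04 = -60.01 MPa.

-60.0 MPa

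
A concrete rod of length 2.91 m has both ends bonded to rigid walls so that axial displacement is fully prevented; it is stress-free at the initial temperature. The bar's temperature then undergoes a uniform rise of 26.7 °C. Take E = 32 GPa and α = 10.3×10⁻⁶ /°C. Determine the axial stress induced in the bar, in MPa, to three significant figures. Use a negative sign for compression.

Free thermal expansion αLΔT = 10.3e-6 · 2910 · 26.7 = 0.8003 mm.
The walls impose strain ε = −(0.8003)/2910 = -2.7501e-04; σ = Eε = 32000 · -2.7501e-04 = -8.8 MPa.

-8.80 MPa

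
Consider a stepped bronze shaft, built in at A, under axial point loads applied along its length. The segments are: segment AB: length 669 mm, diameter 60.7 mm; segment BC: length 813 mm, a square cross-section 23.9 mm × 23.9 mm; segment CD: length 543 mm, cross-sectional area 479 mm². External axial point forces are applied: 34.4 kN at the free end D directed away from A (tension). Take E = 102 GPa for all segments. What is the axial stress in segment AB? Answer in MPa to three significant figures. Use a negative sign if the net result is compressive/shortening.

11.9 MPa

Internal axial forces (sectioning from the free end, tension +): N_CD = 34.4 kN, N_BC = 34.4 kN, N_AB = 34.4 kN.
A_AB = 2894 mm².
σ_AB = N_AB/A_AB = 34400/2894 = 11.89 MPa.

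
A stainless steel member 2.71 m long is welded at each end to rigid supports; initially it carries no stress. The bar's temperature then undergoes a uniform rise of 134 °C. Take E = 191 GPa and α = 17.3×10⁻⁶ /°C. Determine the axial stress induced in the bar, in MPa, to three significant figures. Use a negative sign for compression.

-443 MPa

Free thermal expansion αLΔT = 17.3e-6 · 2710 · 134 = 6.282 mm.
The walls impose strain ε = −(6.282)/2710 = -2.3182e-03; σ = Eε = 191000 · -2.3182e-03 = -442.8 MPa.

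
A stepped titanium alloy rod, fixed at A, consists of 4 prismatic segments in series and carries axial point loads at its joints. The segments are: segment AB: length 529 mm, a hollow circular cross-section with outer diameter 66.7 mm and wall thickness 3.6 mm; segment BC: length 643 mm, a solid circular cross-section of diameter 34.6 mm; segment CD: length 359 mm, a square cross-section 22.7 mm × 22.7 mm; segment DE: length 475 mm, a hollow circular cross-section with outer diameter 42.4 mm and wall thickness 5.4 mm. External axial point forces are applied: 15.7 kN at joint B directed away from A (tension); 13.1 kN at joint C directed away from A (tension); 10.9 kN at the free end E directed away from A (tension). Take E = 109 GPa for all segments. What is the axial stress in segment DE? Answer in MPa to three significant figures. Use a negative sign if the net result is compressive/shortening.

17.4 MPa

Internal axial forces (sectioning from the free end, tension +): N_DE = 10.9 kN, N_CD = 10.9 kN, N_BC = 24 kN, N_AB = 39.7 kN.
A_DE = 627.7 mm².
σ_DE = N_DE/A_DE = 10900/627.7 = 17.37 MPa.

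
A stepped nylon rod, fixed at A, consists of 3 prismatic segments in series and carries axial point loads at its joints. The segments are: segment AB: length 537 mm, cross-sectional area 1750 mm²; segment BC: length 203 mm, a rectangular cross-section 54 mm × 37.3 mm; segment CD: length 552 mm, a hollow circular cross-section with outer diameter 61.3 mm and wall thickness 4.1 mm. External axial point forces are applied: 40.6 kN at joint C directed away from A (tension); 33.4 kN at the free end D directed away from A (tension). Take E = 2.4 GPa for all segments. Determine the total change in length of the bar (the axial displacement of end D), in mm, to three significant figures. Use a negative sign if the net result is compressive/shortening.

Internal axial forces (sectioning from the free end, tension +): N_CD = 33.4 kN, N_BC = 74 kN, N_AB = 74 kN.
A_BC = 2014 mm².
A_CD = 736.8 mm².
δ_AB = 74000·537/(1750·2400) = 9.461 mm
δ_BC = 74000·203/(2014·2400) = 3.108 mm
δ_CD = 33400·552/(736.8·2400) = 10.43 mm
δ = Σδ_i = 23 mm.

23.0 mm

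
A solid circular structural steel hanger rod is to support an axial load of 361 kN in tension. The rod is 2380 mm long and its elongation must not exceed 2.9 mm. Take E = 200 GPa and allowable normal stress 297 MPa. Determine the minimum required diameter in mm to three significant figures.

43.4 mm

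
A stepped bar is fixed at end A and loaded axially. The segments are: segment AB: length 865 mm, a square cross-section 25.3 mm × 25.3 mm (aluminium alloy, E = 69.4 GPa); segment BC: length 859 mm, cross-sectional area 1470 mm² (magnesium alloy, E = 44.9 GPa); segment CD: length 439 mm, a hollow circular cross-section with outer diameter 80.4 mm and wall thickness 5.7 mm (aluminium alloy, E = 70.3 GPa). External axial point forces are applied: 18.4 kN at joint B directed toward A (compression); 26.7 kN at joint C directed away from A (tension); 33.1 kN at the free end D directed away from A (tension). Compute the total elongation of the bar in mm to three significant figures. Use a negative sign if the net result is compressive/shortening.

1.74 mm

Internal axial forces (sectioning from the free end, tension +): N_CD = 33.1 kN, N_BC = 59.8 kN, N_AB = 41.4 kN.
A_AB = 640.1 mm².
A_CD = 1338 mm².
δ_AB = 41400·865/(640.1·69400) = 0.8062 mm
δ_BC = 59800·859/(1470·44900) = 0.7783 mm
δ_CD = 33100·439/(1338·70300) = 0.1545 mm
δ = Σδ_i = 1.739 mm.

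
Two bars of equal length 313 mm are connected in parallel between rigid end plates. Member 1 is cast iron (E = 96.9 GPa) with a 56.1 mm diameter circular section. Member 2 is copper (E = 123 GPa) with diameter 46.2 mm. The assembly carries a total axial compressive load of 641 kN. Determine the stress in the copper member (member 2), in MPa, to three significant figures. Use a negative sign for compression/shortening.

A_1 = 2472 mm².
A_2 = 1676 mm².
Equal strain + equilibrium ⇒ each member carries load in proportion to AE: A₁E₁ = 239500000 N, A₂E₂ = 206200000 N, ΣAE = 445700000 N.
σ₂ = P·E₂/ΣAE = -641000·123000/445700000 = -176.9 MPa.

-177 MPa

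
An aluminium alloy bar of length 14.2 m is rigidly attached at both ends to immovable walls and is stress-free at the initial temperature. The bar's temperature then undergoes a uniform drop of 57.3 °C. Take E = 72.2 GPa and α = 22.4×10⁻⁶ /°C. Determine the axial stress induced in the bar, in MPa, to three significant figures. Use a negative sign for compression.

Free thermal expansion αLΔT = 22.4e-6 · 14200 · -57.3 = -18.23 mm.
The walls impose strain ε = −(-18.23)/14200 = 1.2835e-03; σ = Eε = 72200 · 1.2835e-03 = 92.67 MPa.

92.7 MPa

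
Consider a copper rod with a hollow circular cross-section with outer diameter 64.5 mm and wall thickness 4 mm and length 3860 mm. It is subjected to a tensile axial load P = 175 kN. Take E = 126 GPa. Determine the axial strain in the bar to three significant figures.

0.00183

A = 760.3 mm².
σ = N/A = 230.2 MPa; ε = σ/E = 230.2/126000 = 1.827e-03.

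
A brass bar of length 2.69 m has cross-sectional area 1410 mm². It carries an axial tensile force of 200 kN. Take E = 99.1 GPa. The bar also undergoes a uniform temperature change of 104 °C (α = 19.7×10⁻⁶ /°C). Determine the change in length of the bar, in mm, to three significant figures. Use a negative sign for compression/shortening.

δ_mech = NL/(AE) = 200000·2690/(1410·99100) = 3.85 mm.
δ_thermal = αLΔT = 19.7e-6·2690·104 = 5.511 mm.
δ = δ_mech + δ_thermal = 9.362 mm.

9.36 mm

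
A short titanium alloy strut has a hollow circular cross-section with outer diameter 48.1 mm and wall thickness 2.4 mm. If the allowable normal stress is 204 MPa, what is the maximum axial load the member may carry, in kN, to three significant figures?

70.3 kN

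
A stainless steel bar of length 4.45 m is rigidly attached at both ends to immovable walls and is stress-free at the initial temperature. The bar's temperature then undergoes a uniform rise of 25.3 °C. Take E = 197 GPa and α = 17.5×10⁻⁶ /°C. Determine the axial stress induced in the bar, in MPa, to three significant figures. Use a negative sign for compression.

Free thermal expansion αLΔT = 17.5e-6 · 4450 · 25.3 = 1.97 mm.
The walls impose strain ε = −(1.97)/4450 = -4.4275e-04; σ = Eε = 197000 · -4.4275e-04 = -87.22 MPa.

-87.2 MPa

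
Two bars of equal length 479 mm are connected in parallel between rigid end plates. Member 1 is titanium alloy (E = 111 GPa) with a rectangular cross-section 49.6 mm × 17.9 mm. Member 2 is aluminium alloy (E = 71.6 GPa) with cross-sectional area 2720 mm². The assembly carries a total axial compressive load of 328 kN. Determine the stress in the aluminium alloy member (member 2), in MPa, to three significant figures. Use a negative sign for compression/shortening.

A_1 = 887.8 mm².
Equal strain + equilibrium ⇒ each member carries load in proportion to AE: A₁E₁ = 98550000 N, A₂E₂ = 194800000 N, ΣAE = 293300000 N.
σ₂ = P·E₂/ΣAE = -328000·71600/293300000 = -80.07 MPa.

-80.1 MPa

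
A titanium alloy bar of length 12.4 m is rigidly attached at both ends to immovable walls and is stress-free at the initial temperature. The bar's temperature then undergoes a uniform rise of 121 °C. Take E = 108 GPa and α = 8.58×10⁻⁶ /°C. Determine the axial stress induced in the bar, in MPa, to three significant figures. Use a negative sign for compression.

-112 MPa

Free thermal expansion αLΔT = 8.58e-6 · 12400 · 121 = 12.87 mm.
The walls impose strain ε = −(12.87)/12400 = -1.0382e-03; σ = Eε = 108000 · -1.0382e-03 = -112.1 MPa.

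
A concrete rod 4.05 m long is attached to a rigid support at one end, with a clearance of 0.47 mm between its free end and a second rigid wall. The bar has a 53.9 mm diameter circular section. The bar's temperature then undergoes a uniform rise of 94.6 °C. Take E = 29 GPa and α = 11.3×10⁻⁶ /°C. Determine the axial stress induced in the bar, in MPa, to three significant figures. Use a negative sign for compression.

-27.6 MPa

Free thermal expansion αLΔT = 11.3e-6 · 4050 · 94.6 = 4.329 mm.
The walls engage after the gap closes; constrained expansion = 4.329 − 0.47 = 3.859 mm.
The walls impose strain ε = −(3.859)/4050 = -9.5293e-04; σ = Eε = 29000 · -9.5293e-04 = -27.63 MPa.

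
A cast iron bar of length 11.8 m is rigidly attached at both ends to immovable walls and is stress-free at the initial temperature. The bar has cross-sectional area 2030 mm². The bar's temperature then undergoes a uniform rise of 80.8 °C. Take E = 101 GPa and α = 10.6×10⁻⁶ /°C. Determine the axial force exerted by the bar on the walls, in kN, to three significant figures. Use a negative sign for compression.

-176 kN

Free thermal expansion αLΔT = 10.6e-6 · 11800 · 80.8 = 10.11 mm.
The walls impose strain ε = −(10.11)/11800 = -8.5648e-04; σ = Eε = 101000 · -8.5648e-04 = -86.5 MPa.
Wall reaction R = σ·A = -86.5·2030 = -175600 N = -175.6 kN.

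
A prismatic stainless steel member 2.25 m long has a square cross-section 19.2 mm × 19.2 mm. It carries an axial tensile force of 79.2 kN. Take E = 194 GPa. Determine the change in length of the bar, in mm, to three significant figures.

2.49 mm

A = 368.6 mm².
δ_mech = NL/(AE) = 79200·2250/(368.6·194000) = 2.492 mm.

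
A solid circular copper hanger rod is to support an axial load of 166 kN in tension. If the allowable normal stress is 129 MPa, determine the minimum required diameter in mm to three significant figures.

40.5 mm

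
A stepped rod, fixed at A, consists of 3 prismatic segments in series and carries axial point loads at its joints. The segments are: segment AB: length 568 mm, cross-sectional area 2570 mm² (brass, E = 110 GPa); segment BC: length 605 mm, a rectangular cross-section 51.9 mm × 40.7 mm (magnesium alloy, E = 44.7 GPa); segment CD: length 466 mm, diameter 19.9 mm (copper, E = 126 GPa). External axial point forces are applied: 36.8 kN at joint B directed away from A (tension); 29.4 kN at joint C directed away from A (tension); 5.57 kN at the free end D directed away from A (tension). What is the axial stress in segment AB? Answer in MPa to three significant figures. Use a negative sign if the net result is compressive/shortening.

27.9 MPa

Internal axial forces (sectioning from the free end, tension +): N_CD = 5.57 kN, N_BC = 34.97 kN, N_AB = 71.77 kN.
σ_AB = N_AB/A_AB = 71770/2570 = 27.93 MPa.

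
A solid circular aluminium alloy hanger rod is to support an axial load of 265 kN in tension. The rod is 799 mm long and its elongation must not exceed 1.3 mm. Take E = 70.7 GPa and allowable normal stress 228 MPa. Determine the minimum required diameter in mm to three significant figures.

54.2 mm

Required area A ≥ P/σ_allow = 265000/228 = 1162 mm².
For a solid circular section, d ≥ √(4A/π) = 38.47 mm.
Elongation limit: A ≥ PL/(Eδ_allow) = 265000·799/(70700·1.3) = 2304 mm² ⇒ d ≥ 54.16 mm.
The elongation limit governs.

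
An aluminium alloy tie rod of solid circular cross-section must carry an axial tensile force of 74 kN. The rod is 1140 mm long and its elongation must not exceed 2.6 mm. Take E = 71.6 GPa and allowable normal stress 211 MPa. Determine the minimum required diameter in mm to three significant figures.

Required area A ≥ P/σ_allow = 74000/211 = 350.7 mm².
For a solid circular section, d ≥ √(4A/π) = 21.13 mm.
Elongation limit: A ≥ PL/(Eδ_allow) = 74000·1140/(71600·2.6) = 453.2 mm² ⇒ d ≥ 24.02 mm.
The elongation limit governs.

24.0 mm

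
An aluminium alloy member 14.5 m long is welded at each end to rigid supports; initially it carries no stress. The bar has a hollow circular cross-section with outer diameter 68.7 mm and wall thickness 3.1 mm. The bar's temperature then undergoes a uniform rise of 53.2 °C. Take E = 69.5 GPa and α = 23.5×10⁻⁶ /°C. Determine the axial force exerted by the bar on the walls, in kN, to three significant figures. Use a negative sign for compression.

Free thermal expansion αLΔT = 23.5e-6 · 14500 · 53.2 = 18.13 mm.
The walls impose strain ε = −(18.13)/14500 = -1.2502e-03; σ = Eε = 69500 · -1.2502e-03 = -86.89 MPa.
Wall reaction R = σ·A = -86.89·638.9 = -55510 N = -55.51 kN.

-55.5 kN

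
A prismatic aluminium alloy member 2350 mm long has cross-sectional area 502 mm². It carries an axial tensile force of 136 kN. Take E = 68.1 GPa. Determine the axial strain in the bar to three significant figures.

σ = N/A = 270.9 MPa; ε = σ/E = 270.9/68100 = 3.978e-03.

0.00398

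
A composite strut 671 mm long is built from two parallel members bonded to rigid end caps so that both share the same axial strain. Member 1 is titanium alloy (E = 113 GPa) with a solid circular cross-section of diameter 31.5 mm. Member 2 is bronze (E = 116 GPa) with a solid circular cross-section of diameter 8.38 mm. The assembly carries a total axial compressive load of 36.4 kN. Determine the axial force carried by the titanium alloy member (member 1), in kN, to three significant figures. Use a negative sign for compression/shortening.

A_1 = 779.3 mm².
A_2 = 55.15 mm².
Equal strain + equilibrium ⇒ each member carries load in proportion to AE: A₁E₁ = 88060000 N, A₂E₂ = 6398000 N, ΣAE = 94460000 N.
F₁ = P·A₁E₁/ΣAE = -36400·88060000/94460000 = -33930 N.

-33.9 kN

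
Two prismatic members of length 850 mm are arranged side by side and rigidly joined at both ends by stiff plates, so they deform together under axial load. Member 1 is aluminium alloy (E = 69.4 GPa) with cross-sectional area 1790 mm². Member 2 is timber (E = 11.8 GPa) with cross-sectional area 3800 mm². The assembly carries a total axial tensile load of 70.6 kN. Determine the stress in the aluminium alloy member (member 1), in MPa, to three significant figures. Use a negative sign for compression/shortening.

29.0 MPa

Equal strain + equilibrium ⇒ each member carries load in proportion to AE: A₁E₁ = 124200000 N, A₂E₂ = 44840000 N, ΣAE = 169100000 N.
σ₁ = P·E₁/ΣAE = 70600·69400/169100000 = 28.98 MPa.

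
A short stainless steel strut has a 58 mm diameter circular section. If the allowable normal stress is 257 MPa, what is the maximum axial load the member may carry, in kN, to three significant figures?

A = 2642 mm².
P_max = σ_allow · A = 257 · 2642 = 679000 N = 679 kN.

679 kN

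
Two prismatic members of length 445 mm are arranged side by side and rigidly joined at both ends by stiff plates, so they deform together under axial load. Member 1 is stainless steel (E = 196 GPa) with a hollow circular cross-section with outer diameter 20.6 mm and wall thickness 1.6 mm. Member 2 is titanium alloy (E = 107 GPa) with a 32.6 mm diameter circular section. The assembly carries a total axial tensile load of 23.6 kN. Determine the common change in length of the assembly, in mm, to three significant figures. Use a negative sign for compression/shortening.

0.0972 mm

A_1 = 95.5 mm².
A_2 = 834.7 mm².
Equal strain + equilibrium ⇒ each member carries load in proportion to AE: A₁E₁ = 18720000 N, A₂E₂ = 89310000 N, ΣAE = 108000000 N.
δ = PL/ΣAE = 23600·445/108000000 = 0.09721 mm.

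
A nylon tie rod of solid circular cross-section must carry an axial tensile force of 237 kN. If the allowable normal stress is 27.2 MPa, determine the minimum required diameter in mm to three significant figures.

Required area A ≥ P/σ_allow = 237000/27.2 = 8713 mm².
For a solid circular section, d ≥ √(4A/π) = 105.3 mm.

105 mm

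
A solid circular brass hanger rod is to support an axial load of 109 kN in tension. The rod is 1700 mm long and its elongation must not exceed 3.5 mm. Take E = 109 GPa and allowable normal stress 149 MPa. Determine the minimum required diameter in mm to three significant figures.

Required area A ≥ P/σ_allow = 109000/149 = 731.5 mm².
For a solid circular section, d ≥ √(4A/π) = 30.52 mm.
Elongation limit: A ≥ PL/(Eδ_allow) = 109000·1700/(109000·3.5) = 485.7 mm² ⇒ d ≥ 24.87 mm.
The stress limit governs.

30.5 mm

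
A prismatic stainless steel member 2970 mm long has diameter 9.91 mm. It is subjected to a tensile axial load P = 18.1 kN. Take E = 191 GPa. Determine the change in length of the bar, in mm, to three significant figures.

A = 77.13 mm².
δ_mech = NL/(AE) = 18100·2970/(77.13·191000) = 3.649 mm.

3.65 mm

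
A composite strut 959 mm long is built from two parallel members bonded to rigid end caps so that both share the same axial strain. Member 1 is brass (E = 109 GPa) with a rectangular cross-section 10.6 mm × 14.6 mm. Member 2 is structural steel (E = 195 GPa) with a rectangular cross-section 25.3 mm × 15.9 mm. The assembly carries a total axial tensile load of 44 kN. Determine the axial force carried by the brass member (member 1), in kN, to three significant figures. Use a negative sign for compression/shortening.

7.79 kN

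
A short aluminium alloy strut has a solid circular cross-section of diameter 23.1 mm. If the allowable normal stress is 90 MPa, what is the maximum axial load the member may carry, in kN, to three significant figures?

37.7 kN

A = 419.1 mm².
P_max = σ_allow · A = 90 · 419.1 = 37720 N = 37.72 kN.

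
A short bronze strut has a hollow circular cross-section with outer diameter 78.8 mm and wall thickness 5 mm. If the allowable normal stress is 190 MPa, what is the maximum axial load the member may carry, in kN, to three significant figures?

220 kN

A = 1159 mm².
P_max = σ_allow · A = 190 · 1159 = 220300 N = 220.3 kN.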